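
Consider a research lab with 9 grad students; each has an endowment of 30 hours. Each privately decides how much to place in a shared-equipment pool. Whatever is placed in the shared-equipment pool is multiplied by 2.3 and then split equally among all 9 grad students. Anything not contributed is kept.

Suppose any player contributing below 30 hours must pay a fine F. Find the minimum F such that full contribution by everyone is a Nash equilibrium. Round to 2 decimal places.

Given the others contribute fully, the best deviation is to contribute 0 (any partial contribution still incurs the fine and gives up units whose private return 0.2556 is below 1).
Deviating from 30 to 0 saves 30 hours but forfeits the deviator's share of the drop in the shared-equipment pool: 2.3/9 × 30 = 7.67.
So the deviation gain is 30 − 7.67 = 22.33, and the fine must be at least 22.33 hours to wipe it out.

22.33 hours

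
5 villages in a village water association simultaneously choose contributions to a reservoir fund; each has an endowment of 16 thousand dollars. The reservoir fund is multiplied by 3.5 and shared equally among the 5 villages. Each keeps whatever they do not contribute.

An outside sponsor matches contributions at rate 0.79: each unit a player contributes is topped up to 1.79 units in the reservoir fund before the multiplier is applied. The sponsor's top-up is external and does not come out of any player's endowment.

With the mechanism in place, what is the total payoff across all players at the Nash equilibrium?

The effective private return per unit is now 3.5 × 1.79 / 5 = 1.2530 > 1, so every player's dominant strategy flips to full contribution.
At the Nash equilibrium everyone contributes 16. Group total payoff = 3.5 × 1.79 × 80 = 501.20.

501.20 thousand dollars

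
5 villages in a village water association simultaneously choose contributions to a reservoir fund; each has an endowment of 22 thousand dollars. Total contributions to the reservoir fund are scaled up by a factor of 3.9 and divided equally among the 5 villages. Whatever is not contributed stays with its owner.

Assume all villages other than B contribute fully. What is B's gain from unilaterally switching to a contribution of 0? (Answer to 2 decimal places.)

4.84 thousand dollars

Switching from a contribution of 22 to 0 lets B keep an extra 22 thousand dollars, but lowers the reservoir fund by 22, which costs B their own share of that drop: 3.9/5 × 22 = 17.16.
Net gain = 22 − 17.16 = 4.84. The private return per contributed unit (0.7800) is below 1, so free-riding is indeed the best response regardless of what the others do.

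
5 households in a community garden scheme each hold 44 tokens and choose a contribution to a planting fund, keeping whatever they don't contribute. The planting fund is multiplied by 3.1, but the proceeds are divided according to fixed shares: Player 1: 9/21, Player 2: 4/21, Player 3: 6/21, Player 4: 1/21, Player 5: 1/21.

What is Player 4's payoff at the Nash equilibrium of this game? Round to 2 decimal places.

50.50 tokens

A player with share s gets back 3.1·s per unit contributed, so full contribution is dominant for anyone with s > 1/3.1 = 0.3226 and zero contribution is dominant for anyone below.
Only Player 1 (9/21) clears that bar, contributing 44; the remaining 4 contribute 0. Total contributed: 44.
Player 4 keeps 44 and receives 3.1 × 44 × 1/21 = 6.50 from the planting fund, for a payoff of 50.50.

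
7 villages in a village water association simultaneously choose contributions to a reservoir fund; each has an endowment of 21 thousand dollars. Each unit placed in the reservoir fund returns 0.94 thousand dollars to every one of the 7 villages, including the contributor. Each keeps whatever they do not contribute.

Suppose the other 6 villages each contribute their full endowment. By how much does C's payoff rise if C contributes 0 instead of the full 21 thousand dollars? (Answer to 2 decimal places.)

Switching from a contribution of 21 to 0 lets C keep an extra 21 thousand dollars, but lowers the reservoir fund by 21, which costs C their own share of that drop: 0.94 × 21 = 19.74.
Net gain = 21 − 19.74 = 1.26. The private return per contributed unit (0.94) is below 1, so free-riding is indeed the best response regardless of what the others do.

1.26 thousand dollars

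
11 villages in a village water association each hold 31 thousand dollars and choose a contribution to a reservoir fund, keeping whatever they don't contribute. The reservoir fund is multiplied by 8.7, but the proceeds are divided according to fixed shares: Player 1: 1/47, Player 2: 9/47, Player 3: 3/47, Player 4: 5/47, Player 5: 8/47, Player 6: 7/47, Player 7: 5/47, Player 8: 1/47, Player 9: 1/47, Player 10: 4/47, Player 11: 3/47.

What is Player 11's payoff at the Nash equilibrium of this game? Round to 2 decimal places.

Player j's private return per contributed unit is 8.7 × (j's share). Contributing is weakly dominant for j when that share is at least 1/8.7 = 0.1149, and contributing 0 is dominant otherwise.
Player 2, Player 5 and Player 6 are above the threshold, contributing 31 each; the remaining 8 contribute 0. Total contributed: 93.
Player 11 keeps 31 and receives 8.7 × 93 × 3/47 = 51.64 from the reservoir fund, for a payoff of 82.64.

82.64 thousand dollars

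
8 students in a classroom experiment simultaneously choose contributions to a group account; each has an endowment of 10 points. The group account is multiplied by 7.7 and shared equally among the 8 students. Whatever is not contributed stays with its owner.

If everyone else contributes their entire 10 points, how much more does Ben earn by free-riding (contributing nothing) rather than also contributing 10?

Switching from a contribution of 10 to 0 lets Ben keep an extra 10 points, but lowers the group account by 10, which costs Ben their own share of that drop: 7.7/8 × 10 = 9.62.
Net gain = 10 − 9.62 = 0.38. The private return per contributed unit (0.9625) is below 1, so free-riding is indeed the best response regardless of what the others do.

0.38 points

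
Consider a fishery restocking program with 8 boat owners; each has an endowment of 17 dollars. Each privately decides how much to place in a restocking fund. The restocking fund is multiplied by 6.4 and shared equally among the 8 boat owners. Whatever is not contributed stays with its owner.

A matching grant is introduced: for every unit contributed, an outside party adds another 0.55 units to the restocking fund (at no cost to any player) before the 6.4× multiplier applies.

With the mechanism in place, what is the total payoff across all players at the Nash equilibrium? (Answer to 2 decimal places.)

The effective private return per unit is now 6.4 × 1.55 / 8 = 1.2400 > 1, so every player's dominant strategy flips to full contribution.
At the Nash equilibrium everyone contributes 17. Group total payoff = 6.4 × 1.55 × 136 = 1349.12.

1349.12 dollars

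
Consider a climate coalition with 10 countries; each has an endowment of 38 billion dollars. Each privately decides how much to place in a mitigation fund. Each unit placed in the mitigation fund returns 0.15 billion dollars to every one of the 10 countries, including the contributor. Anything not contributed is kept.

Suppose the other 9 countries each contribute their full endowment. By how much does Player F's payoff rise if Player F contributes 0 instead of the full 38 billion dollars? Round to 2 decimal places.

Switching from a contribution of 38 to 0 lets Player F keep an extra 38 billion dollars, but lowers the mitigation fund by 38, which costs Player F their own share of that drop: 0.15 × 38 = 5.70.
Net gain = 38 − 5.70 = 32.30. The private return per contributed unit (0.15) is below 1, so free-riding is indeed the best response regardless of what the others do.

32.30 billion dollars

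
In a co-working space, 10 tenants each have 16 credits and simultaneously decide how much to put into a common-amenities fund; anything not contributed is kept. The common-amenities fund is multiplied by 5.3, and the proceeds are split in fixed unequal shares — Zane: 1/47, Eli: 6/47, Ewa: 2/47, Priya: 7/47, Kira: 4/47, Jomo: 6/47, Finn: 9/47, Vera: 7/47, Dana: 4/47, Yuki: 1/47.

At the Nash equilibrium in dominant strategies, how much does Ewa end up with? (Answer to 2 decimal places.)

19.61 credits

Player j's private return per contributed unit is 5.3 × (j's share). Contributing is weakly dominant for j when that share is at least 1/5.3 = 0.1887, and contributing 0 is dominant otherwise.
The only share above 0.1887 is Finn's 9/47, contributing 16; the remaining 9 contribute 0. Total contributed: 16.
Ewa keeps 16 and receives 5.3 × 16 × 2/47 = 3.61 from the common-amenities fund, for a payoff of 19.61.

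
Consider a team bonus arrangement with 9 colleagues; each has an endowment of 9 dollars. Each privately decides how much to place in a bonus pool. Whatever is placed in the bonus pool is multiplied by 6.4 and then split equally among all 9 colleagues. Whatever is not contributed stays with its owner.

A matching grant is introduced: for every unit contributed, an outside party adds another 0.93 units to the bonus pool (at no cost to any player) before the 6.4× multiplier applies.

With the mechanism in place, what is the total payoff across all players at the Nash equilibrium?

With the mechanism, a contributed unit returns 6.4 × 1.93 / 9 = 1.3724 per unit of net cost to the contributor — now above 1 — so contributing fully is weakly dominant for every player.
At the Nash equilibrium everyone contributes 9. Group total payoff = 6.4 × 1.93 × 81 = 1000.51.

1000.51 dollars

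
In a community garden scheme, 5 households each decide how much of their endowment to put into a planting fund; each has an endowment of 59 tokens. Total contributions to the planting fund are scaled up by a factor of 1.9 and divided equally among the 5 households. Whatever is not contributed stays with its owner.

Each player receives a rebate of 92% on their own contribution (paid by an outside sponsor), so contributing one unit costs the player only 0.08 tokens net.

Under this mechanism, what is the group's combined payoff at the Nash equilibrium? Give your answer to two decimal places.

The effective private return per unit is now (1.9/5) / 0.08 = 4.7500 > 1, so every player's dominant strategy flips to full contribution.
At the Nash equilibrium everyone contributes 59. Group total payoff = 5 × (59 × 0.92 + 1.9 × 59) = 831.90.

831.90 tokens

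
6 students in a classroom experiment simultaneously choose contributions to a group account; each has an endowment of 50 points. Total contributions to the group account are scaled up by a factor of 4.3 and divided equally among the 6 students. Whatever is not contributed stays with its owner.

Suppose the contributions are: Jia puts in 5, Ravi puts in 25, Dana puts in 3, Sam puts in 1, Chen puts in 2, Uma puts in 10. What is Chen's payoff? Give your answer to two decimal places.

80.97 points

Total contributed: 5 + 25 + 3 + 1 + 2 + 10 = 46.
Each receives 4.3 × 46 / 6 = 32.97 from the group account.
Chen keeps 50 − 2 = 48, so Chen's payoff is 48 + 32.97 = 80.97.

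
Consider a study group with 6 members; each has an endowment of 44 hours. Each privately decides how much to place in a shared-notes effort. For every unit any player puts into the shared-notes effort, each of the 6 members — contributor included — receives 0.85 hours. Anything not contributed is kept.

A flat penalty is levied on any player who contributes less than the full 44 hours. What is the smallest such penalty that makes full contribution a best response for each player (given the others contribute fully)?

Given the others contribute fully, the best deviation is to contribute 0 (any partial contribution still incurs the fine and gives up units whose private return 0.85 is below 1).
Deviating from 44 to 0 saves 44 hours but forfeits the deviator's share of the drop in the shared-notes effort: 0.85 × 44 = 37.40.
So the deviation gain is 44 − 37.40 = 6.60, and the fine must be at least 6.60 hours to wipe it out.

6.60 hours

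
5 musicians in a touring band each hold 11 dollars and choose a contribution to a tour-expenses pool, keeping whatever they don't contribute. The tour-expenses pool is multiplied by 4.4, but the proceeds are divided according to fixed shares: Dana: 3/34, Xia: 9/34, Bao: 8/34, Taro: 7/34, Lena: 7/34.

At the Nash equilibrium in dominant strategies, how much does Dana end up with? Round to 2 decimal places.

19.54 dollars

A player with share s gets back 4.4·s per unit contributed, so full contribution is dominant for anyone with s > 1/4.4 = 0.2273 and zero contribution is dominant for anyone below.
Xia and Bao are above the threshold, contributing 11 each; the remaining 3 contribute 0. Total contributed: 22.
Dana keeps 11 and receives 4.4 × 22 × 3/34 = 8.54 from the tour-expenses pool, for a payoff of 19.54.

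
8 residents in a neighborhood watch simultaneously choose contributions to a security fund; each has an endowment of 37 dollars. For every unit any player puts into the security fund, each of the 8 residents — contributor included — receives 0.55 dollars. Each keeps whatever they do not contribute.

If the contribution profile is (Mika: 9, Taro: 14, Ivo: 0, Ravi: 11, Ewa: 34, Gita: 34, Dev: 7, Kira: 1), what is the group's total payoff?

670.00 dollars

Total contributed: 9 + 14 + 0 + 11 + 34 + 34 + 7 + 1 = 110; total kept: 8 × 37 − 110 = 186.
The security fund pays out 0.55 × 8 × 110 = 484.00 in aggregate.
Group total = 186 + 484.00 = 670.00.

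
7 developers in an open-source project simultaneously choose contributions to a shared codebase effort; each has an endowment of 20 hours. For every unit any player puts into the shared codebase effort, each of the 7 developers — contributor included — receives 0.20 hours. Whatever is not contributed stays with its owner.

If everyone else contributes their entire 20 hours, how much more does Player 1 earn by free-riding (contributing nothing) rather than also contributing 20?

16.00 hours

Switching from a contribution of 20 to 0 lets Player 1 keep an extra 20 hours, but lowers the shared codebase effort by 20, which costs Player 1 their own share of that drop: 0.20 × 20 = 4.00.
Net gain = 20 − 4.00 = 16.00. The private return per contributed unit (0.20) is below 1, so free-riding is indeed the best response regardless of what the others do.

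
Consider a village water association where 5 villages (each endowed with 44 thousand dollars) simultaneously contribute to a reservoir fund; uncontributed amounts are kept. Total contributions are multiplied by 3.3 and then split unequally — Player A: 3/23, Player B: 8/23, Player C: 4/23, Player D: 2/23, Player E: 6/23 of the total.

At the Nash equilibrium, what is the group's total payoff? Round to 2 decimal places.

A player with share s gets back 3.3·s per unit contributed, so full contribution is dominant for anyone with s > 1/3.3 = 0.3030 and zero contribution is dominant for anyone below.
Only Player B (8/23) clears that bar, contributing 44; the remaining 4 contribute 0. Total contributed: 44.
The reservoir fund pays out 3.3 × 44 = 145.20 in total (split across the unequal shares, but the aggregate is all that matters for the group sum).
The 4 free-riders keep 44 each, adding 176. Group total = 176 + 145.20 = 321.20.

321.20 thousand dollars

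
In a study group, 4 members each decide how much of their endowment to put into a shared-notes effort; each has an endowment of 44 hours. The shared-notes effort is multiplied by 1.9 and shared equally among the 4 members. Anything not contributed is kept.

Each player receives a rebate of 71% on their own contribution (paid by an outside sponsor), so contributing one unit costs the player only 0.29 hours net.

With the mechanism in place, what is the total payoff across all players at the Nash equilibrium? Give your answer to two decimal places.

The effective private return per unit is now (1.9/4) / 0.29 = 1.6379 > 1, so every player's dominant strategy flips to full contribution.
So the Nash equilibrium is full contribution by all 4; the group earns 4 × (44 × 0.71 + 1.9 × 44) = 459.36.

459.36 hours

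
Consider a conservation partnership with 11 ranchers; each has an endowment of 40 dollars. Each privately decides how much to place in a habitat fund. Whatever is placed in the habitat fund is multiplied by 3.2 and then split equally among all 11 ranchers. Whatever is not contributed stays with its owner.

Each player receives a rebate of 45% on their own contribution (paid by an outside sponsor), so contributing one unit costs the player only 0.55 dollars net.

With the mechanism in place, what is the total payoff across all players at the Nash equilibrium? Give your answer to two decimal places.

440.00 dollars

The effective private return is (3.2/11) / 0.55 = 0.5289, which is still under 1, so the mechanism doesn't change anyone's dominant strategy: zero contribution.
Everyone keeps their endowment and the group total is 11 × 40 = 440.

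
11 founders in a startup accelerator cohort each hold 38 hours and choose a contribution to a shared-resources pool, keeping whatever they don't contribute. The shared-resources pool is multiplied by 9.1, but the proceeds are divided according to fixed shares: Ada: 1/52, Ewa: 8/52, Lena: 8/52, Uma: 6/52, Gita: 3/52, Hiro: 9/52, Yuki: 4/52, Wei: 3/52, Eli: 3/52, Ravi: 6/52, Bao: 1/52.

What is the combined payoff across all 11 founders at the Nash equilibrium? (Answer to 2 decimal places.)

1957.00 hours

A player with share s gets back 9.1·s per unit contributed, so full contribution is dominant for anyone with s > 1/9.1 = 0.1099 and zero contribution is dominant for anyone below.
The shares above 0.1099 belong to Ewa, Lena, Uma, Hiro and Ravi, contributing 38 each; the remaining 6 contribute 0. Total contributed: 190.
The shared-resources pool pays out 9.1 × 190 = 1729.00 in total (split across the unequal shares, but the aggregate is all that matters for the group sum).
The 6 free-riders keep 38 each, adding 228. Group total = 228 + 1729.00 = 1957.00.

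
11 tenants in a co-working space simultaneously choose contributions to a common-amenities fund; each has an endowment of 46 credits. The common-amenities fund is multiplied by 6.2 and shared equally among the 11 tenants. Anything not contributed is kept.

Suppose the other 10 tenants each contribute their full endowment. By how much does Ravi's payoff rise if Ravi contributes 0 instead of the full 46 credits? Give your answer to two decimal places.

Switching from a contribution of 46 to 0 lets Ravi keep an extra 46 credits, but lowers the common-amenities fund by 46, which costs Ravi their own share of that drop: 6.2/11 × 46 = 25.93.
Net gain = 46 − 25.93 = 20.07. The private return per contributed unit (0.5636) is below 1, so free-riding is indeed the best response regardless of what the others do.

20.07 credits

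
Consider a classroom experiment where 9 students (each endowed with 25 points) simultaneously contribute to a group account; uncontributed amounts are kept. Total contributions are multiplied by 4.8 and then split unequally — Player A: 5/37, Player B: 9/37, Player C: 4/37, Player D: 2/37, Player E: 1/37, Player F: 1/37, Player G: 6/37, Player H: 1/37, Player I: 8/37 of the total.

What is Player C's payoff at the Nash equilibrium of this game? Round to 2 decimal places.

A player with share s gets back 4.8·s per unit contributed, so full contribution is dominant for anyone with s > 1/4.8 = 0.2083 and zero contribution is dominant for anyone below.
Player B and Player I are above the threshold, contributing 25 each; the remaining 7 contribute 0. Total contributed: 50.
Player C keeps 25 and receives 4.8 × 50 × 4/37 = 25.95 from the group account, for a payoff of 50.95.

50.95 points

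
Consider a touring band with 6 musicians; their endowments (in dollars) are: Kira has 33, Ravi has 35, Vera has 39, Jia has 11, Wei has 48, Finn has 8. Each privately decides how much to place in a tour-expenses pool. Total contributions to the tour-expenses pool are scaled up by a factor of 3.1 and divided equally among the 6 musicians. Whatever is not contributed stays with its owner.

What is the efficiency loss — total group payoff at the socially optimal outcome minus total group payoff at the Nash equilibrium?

365.40 dollars

The private return per contributed unit is 3.1/6 = 0.5167 < 1 for every player regardless of endowment, so the Nash equilibrium is zero contribution and the group total is Σ E_j = 33 + 35 + 39 + 11 + 48 + 8 = 174.
Each contributed unit returns 3.100 to the group, so the social optimum is full contribution by everyone: group total = 3.100 × 174 = 539.40.
Efficiency loss = (3.100 − 1) × 174 = 365.40.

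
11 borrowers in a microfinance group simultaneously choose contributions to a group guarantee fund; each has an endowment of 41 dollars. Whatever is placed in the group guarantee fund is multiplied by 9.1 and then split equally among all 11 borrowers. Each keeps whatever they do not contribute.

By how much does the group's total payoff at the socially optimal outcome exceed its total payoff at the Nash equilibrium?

3653.10 dollars

Each contributed unit returns 9.1/11 = 0.8273 to its contributor — below 1 — so contributing 0 is dominant for every player. At the Nash equilibrium everyone keeps their 41, and the group total is 11 × 41 = 451.
Each contributed unit returns 9.100 to the group as a whole (0.8273 to each of 11 players), which exceeds 1, so the social optimum is full contribution: group total = 9.100 × 451 = 4104.10.
Efficiency loss = 4104.10 − 451 = 3653.10.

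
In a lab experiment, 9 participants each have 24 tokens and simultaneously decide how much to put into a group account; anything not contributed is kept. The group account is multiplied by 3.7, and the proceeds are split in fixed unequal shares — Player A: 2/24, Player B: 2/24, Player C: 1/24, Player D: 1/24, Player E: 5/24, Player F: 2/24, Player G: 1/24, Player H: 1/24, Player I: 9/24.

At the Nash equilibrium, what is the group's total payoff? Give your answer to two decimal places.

280.80 tokens

A player with share s gets back 3.7·s per unit contributed, so full contribution is dominant for anyone with s > 1/3.7 = 0.2703 and zero contribution is dominant for anyone below.
The only share above 0.2703 is Player I's 9/24, contributing 24; the remaining 8 contribute 0. Total contributed: 24.
The group account pays out 3.7 × 24 = 88.80 in total (split across the unequal shares, but the aggregate is all that matters for the group sum).
The 8 free-riders keep 24 each, adding 192. Group total = 192 + 88.80 = 280.80.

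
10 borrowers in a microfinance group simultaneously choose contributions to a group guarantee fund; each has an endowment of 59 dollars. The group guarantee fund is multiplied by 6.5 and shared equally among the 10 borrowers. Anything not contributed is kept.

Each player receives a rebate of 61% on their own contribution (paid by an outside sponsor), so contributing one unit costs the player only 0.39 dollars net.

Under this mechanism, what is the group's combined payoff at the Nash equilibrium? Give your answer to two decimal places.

The effective private return per unit is now (6.5/10) / 0.39 = 1.6667 > 1, so every player's dominant strategy flips to full contribution.
So the Nash equilibrium is full contribution by all 10; the group earns 10 × (59 × 0.61 + 6.5 × 59) = 4194.90.

4194.90 dollars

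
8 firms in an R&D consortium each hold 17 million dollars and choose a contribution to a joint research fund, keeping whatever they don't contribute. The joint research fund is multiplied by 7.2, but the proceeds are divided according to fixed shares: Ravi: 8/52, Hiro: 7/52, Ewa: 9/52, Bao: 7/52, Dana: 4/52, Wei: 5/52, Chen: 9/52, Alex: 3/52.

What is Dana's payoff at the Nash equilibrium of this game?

A player with share s gets back 7.2·s per unit contributed, so full contribution is dominant for anyone with s > 1/7.2 = 0.1389 and zero contribution is dominant for anyone below.
The shares above 0.1389 belong to Ravi, Ewa and Chen, contributing 17 each; the remaining 5 contribute 0. Total contributed: 51.
Dana keeps 17 and receives 7.2 × 51 × 4/52 = 28.25 from the joint research fund, for a payoff of 45.25.

45.25 million dollars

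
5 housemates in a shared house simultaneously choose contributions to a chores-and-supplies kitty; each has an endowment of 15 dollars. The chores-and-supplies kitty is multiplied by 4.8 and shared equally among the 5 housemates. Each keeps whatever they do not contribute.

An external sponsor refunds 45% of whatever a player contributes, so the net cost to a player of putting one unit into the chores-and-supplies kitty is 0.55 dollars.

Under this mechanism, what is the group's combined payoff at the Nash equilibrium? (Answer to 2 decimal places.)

393.75 dollars

Under the mechanism each unit contributed yields (4.8/5) / 0.55 = 1.7455 back to its contributor per unit of net cost, which exceeds 1, making full contribution the dominant choice for everyone.
At the Nash equilibrium everyone contributes 15. Group total payoff = 5 × (15 × 0.45 + 4.8 × 15) = 393.75.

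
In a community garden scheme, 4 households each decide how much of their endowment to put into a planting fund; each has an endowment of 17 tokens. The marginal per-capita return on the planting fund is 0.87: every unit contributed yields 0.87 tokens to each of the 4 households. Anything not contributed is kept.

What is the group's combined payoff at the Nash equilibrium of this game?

The private return per contributed unit is 0.87 < 1, so contributing 0 is dominant for every player. At the Nash equilibrium everyone keeps their 17, and the group total is 4 × 17 = 68.

68.00 tokens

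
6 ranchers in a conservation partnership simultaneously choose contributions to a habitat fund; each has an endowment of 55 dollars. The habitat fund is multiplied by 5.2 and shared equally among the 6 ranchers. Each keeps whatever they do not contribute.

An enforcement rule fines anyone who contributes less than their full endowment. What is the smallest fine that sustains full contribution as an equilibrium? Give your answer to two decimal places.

Given the others contribute fully, the best deviation is to contribute 0 (any partial contribution still incurs the fine and gives up units whose private return 0.8667 is below 1).
Deviating from 55 to 0 saves 55 dollars but forfeits the deviator's share of the drop in the habitat fund: 5.2/6 × 55 = 47.67.
So the deviation gain is 55 − 47.67 = 7.33, and the fine must be at least 7.33 dollars to wipe it out.

7.33 dollars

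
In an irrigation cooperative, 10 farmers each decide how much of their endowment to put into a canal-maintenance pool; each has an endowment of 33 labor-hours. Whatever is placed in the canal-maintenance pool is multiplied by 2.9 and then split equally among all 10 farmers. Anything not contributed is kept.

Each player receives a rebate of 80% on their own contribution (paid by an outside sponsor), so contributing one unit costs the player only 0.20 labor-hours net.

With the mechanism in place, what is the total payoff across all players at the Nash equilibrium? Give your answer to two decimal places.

1221.00 labor-hours

With the mechanism, a contributed unit returns (2.9/10) / 0.20 = 1.4500 per unit of net cost to the contributor — now above 1 — so contributing fully is weakly dominant for every player.
So the Nash equilibrium is full contribution by all 10; the group earns 10 × (33 × 0.80 + 2.9 × 33) = 1221.00.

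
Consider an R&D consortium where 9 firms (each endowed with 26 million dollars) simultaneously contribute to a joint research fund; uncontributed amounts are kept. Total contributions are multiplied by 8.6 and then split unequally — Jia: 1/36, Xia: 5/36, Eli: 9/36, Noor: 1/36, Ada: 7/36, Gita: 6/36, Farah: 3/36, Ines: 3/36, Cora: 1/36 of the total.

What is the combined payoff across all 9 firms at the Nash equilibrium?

For player j, contributing a unit is worthwhile iff 8.6 × (j's share) ≥ 1, i.e. iff j's share is at least 0.1163.
Xia, Eli, Ada and Gita are above the threshold, contributing 26 each; the remaining 5 contribute 0. Total contributed: 104.
The joint research fund pays out 8.6 × 104 = 894.40 in total (split across the unequal shares, but the aggregate is all that matters for the group sum).
The 5 free-riders keep 26 each, adding 130. Group total = 130 + 894.40 = 1024.40.

1024.40 million dollars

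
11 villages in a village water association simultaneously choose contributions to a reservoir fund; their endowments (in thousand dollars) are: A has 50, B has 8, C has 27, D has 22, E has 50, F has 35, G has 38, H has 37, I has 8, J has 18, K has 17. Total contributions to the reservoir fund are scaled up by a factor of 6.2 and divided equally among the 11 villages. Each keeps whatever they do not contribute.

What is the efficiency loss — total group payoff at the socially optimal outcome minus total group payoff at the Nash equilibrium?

1612.00 thousand dollars

The private return per contributed unit is 6.2/11 = 0.5636 < 1 for every player regardless of endowment, so the Nash equilibrium is zero contribution and the group total is Σ E_j = 50 + 8 + 27 + 22 + 50 + 35 + 38 + 37 + 8 + 18 + 17 = 310.
Each contributed unit returns 6.200 to the group, so the social optimum is full contribution by everyone: group total = 6.200 × 310 = 1922.00.
Efficiency loss = (6.200 − 1) × 310 = 1612.00.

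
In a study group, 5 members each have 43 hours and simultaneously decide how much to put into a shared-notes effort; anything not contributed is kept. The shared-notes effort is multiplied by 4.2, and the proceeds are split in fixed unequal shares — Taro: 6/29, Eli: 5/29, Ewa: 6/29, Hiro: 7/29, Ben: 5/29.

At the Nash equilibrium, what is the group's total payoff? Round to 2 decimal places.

Player j's private return per contributed unit is 4.2 × (j's share). Contributing is weakly dominant for j when that share is at least 1/4.2 = 0.2381, and contributing 0 is dominant otherwise.
The only share above 0.2381 is Hiro's 7/29, contributing 43; the remaining 4 contribute 0. Total contributed: 43.
The shared-notes effort pays out 4.2 × 43 = 180.60 in total (split across the unequal shares, but the aggregate is all that matters for the group sum).
The 4 free-riders keep 43 each, adding 172. Group total = 172 + 180.60 = 352.60.

352.60 hours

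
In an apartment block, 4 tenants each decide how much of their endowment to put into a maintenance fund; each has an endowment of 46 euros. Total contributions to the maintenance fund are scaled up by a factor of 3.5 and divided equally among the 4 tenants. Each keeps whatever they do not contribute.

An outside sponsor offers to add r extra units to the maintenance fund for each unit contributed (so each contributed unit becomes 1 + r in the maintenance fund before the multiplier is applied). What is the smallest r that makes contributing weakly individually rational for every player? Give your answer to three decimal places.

With matching at rate r, one contributed unit becomes (1 + r) in the maintenance fund and returns 3.5 × (1 + r) / 4 to the contributor.
Setting this equal to 1: 1 + r = 4/3.5 = 1.1429.
So the minimum matching rate is r = 1.1429 − 1 = 0.143.

0.143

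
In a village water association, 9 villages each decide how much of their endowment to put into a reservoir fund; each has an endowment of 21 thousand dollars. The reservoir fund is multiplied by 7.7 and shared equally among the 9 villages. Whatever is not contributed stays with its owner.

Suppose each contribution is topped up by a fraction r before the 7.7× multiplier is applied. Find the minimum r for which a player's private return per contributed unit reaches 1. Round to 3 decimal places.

With matching at rate r, one contributed unit becomes (1 + r) in the reservoir fund and returns 7.7 × (1 + r) / 9 to the contributor.
Setting this equal to 1: 1 + r = 9/7.7 = 1.1688.
So the minimum matching rate is r = 1.1688 − 1 = 0.169.

0.169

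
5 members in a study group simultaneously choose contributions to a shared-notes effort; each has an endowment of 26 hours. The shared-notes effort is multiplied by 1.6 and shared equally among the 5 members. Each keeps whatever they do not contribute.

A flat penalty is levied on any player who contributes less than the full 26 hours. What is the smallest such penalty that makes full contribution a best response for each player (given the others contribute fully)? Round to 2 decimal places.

17.68 hours

Given the others contribute fully, the best deviation is to contribute 0 (any partial contribution still incurs the fine and gives up units whose private return 0.3200 is below 1).
Deviating from 26 to 0 saves 26 hours but forfeits the deviator's share of the drop in the shared-notes effort: 1.6/5 × 26 = 8.32.
So the deviation gain is 26 − 8.32 = 17.68, and the fine must be at least 17.68 hours to wipe it out.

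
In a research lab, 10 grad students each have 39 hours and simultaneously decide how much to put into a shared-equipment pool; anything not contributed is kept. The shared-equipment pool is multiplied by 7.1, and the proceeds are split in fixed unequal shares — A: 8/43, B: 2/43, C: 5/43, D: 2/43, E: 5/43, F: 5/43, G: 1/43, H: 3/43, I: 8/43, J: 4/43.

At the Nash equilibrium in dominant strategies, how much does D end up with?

A player with share s gets back 7.1·s per unit contributed, so full contribution is dominant for anyone with s > 1/7.1 = 0.1408 and zero contribution is dominant for anyone below.
A and I clear that bar, contributing 39 each; the remaining 8 contribute 0. Total contributed: 78.
D keeps 39 and receives 7.1 × 78 × 2/43 = 25.76 from the shared-equipment pool, for a payoff of 64.76.

64.76 hours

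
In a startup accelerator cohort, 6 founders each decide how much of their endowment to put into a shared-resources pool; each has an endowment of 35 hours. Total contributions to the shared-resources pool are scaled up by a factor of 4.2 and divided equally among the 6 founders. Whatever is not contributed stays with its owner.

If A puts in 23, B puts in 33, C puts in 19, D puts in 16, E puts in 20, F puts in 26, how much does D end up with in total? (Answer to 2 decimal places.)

114.90 hours

Total contributed: 23 + 33 + 19 + 16 + 20 + 26 = 137.
Each receives 4.2 × 137 / 6 = 95.90 from the shared-resources pool.
D keeps 35 − 16 = 19, so D's payoff is 19 + 95.90 = 114.90.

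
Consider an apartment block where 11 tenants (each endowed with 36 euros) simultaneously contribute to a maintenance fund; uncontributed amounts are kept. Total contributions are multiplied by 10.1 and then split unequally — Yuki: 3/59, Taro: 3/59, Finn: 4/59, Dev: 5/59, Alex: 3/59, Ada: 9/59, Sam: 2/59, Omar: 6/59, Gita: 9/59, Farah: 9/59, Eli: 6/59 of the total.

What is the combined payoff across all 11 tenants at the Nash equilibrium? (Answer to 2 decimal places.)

Player j's private return per contributed unit is 10.1 × (j's share). Contributing is weakly dominant for j when that share is at least 1/10.1 = 0.0990, and contributing 0 is dominant otherwise.
The shares above 0.0990 belong to Ada, Omar, Gita, Farah and Eli, contributing 36 each; the remaining 6 contribute 0. Total contributed: 180.
The maintenance fund pays out 10.1 × 180 = 1818.00 in total (split across the unequal shares, but the aggregate is all that matters for the group sum).
The 6 free-riders keep 36 each, adding 216. Group total = 216 + 1818.00 = 2034.00.

2034.00 euros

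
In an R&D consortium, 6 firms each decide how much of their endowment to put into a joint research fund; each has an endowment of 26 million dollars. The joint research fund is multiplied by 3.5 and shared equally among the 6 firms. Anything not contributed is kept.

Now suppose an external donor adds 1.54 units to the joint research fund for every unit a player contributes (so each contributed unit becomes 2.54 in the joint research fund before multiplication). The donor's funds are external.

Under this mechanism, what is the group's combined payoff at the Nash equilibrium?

Under the mechanism each unit contributed yields 3.5 × 2.54 / 6 = 1.4817 back to its contributor per unit of net cost, which exceeds 1, making full contribution the dominant choice for everyone.
At the Nash equilibrium everyone contributes 26. Group total payoff = 3.5 × 2.54 × 156 = 1386.84.

1386.84 million dollars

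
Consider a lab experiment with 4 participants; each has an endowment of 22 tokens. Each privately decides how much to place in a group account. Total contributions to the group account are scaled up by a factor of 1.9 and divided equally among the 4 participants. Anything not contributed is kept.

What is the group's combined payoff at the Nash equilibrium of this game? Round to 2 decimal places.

88.00 tokens

Each contributed unit returns 1.9/4 = 0.4750 to its contributor — below 1 — so contributing 0 is dominant for every player. At the Nash equilibrium everyone keeps their 22, and the group total is 4 × 22 = 88.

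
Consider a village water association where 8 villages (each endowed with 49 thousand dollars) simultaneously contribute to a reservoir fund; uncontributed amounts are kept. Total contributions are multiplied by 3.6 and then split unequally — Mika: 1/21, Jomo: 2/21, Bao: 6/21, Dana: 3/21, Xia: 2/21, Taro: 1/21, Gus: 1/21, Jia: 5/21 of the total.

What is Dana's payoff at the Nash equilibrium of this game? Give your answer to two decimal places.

74.20 thousand dollars

A player with share s gets back 3.6·s per unit contributed, so full contribution is dominant for anyone with s > 1/3.6 = 0.2778 and zero contribution is dominant for anyone below.
The only share above 0.2778 is Bao's 6/21, contributing 49; the remaining 7 contribute 0. Total contributed: 49.
Dana keeps 49 and receives 3.6 × 49 × 3/21 = 25.20 from the reservoir fund, for a payoff of 74.20.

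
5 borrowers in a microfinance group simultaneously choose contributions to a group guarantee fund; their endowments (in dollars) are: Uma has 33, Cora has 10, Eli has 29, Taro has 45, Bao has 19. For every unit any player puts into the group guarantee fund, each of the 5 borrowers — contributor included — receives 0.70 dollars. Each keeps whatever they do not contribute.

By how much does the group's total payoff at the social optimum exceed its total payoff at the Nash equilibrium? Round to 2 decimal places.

The private return per contributed unit is 0.70 < 1 for everyone, so the Nash equilibrium is zero contribution and the group total is Σ E_j = 33 + 10 + 29 + 45 + 19 = 136.
Each contributed unit returns 3.500 to the group, so the social optimum is full contribution by everyone: group total = 3.500 × 136 = 476.00.
Efficiency loss = (3.500 − 1) × 136 = 340.00.

340.00 dollars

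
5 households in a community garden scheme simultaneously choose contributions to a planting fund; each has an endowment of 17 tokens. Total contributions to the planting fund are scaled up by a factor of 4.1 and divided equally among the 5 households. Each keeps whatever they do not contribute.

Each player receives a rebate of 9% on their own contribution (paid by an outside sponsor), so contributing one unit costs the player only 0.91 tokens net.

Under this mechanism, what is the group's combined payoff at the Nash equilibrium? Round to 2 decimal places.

Even with the mechanism, each unit contributed returns only (4.1/5) / 0.91 = 0.9011 per unit of net cost, so contributing nothing is still dominant.
At the Nash equilibrium no one contributes; group total payoff = 5 × 17 = 85.

85.00 tokens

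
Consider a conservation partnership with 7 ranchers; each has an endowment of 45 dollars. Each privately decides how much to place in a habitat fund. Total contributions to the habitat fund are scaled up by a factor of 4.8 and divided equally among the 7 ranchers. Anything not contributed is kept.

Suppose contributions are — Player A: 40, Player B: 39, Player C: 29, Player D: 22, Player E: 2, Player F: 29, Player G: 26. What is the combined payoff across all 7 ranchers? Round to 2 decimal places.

Total contributed: 40 + 39 + 29 + 22 + 2 + 29 + 26 = 187; total kept: 7 × 45 − 187 = 128.
The habitat fund pays out 4.8 × 187 = 897.60 in aggregate.
Group total = 128 + 897.60 = 1025.60.

1025.60 dollars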